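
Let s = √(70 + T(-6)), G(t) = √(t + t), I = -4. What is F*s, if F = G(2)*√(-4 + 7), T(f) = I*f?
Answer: 2*√282 ≈ 33.586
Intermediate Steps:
G(t) = √2*√t (G(t) = √(2*t) = √2*√t)
T(f) = -4*f
F = 2*√3 (F = (√2*√2)*√(-4 + 7) = 2*√3 ≈ 3.4641)
s = √94 (s = √(70 - 4*(-6)) = √(70 + 24) = √94 ≈ 9.6954)
F*s = (2*√3)*√94 = 2*√282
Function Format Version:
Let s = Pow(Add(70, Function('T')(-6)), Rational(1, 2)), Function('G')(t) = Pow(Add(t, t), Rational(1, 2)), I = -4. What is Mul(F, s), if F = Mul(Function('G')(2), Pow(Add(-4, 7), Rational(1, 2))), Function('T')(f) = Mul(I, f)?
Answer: Mul(2, Pow(282, Rational(1, 2))) ≈ 33.586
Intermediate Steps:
Function('G')(t) = Mul(Pow(2, Rational(1, 2)), Pow(t, Rational(1, 2))) (Function('G')(t) = Pow(Mul(2, t), Rational(1, 2)) = Mul(Pow(2, Rational(1, 2)), Pow(t, Rational(1, 2))))
Function('T')(f) = Mul(-4, f)
F = Mul(2, Pow(3, Rational(1, 2))) (F = Mul(Mul(Pow(2, Rational(1, 2)), Pow(2, Rational(1, 2))), Pow(Add(-4, 7), Rational(1, 2))) = Mul(2, Pow(3, Rational(1, 2))) ≈ 3.4641)
s = Pow(94, Rational(1, 2)) (s = Pow(Add(70, Mul(-4, -6)), Rational(1, 2)) = Pow(Add(70, 24), Rational(1, 2)) = Pow(94, Rational(1, 2)) ≈ 9.6954)
Mul(F, s) = Mul(Mul(2, Pow(3, Rational(1, 2))), Pow(94, Rational(1, 2))) = Mul(2, Pow(282, Rational(1, 2)))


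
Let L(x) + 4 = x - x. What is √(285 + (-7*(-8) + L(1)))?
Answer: √337 ≈ 18.358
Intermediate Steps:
L(x) = -4 (L(x) = -4 + (x - x) = -4 + 0 = -4)
√(285 + (-7*(-8) + L(1))) = √(285 + (-7*(-8) - 4)) = √(285 + (56 - 4)) = √(285 + 52) = √337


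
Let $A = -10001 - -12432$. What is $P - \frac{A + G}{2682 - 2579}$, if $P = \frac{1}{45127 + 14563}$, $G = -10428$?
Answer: $\frac{477341033}{6148070} \approx 77.641$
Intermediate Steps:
$A = 2431$ ($A = -10001 + 12432 = 2431$)
$P = \frac{1}{59690} \approx 1.6753 \cdot 10^{-5}$
$P - \frac{A + G}{2682 - 2579} = \frac{1}{59690} - \frac{2431 - 10428}{2682 - 2579} = \frac{1}{59690} - - \frac{7997}{103} = \frac{1}{59690} + \frac{7997}{103} = \frac{477341033}{6148070}$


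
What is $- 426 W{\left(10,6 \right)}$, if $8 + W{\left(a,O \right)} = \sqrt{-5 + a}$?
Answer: $3408 - 426 \sqrt{5} \approx 2455.4$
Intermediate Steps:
$W{\left(a,O \right)} = -8 + \sqrt{-5 + a}$
$- 426 W{\left(10,6 \right)} = - 426 \left(-8 + \sqrt{-5 + 10}\right) = - 426 \left(-8 + \sqrt{5}\right) = 3408 - 426 \sqrt{5}$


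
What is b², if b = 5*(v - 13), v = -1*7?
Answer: 10000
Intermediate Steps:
v = -7
b = -100 (b = 5*(-7 - 13) = 5*(-20) = -100)
b² = (-100)² = 10000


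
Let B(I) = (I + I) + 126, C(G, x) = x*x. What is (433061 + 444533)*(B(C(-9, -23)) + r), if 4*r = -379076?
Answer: -82129634490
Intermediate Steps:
r = -94769 (r = (1/4)*(-379076) = -94769)
C(G, x) = x**2
B(I) = 126 + 2*I (B(I) = 2*I + 126 = 126 + 2*I)
(433061 + 444533)*(B(C(-9, -23)) + r) = (433061 + 444533)*((126 + 2*(-23)**2) - 94769) = 877594*((126 + 2*529) - 94769) = 877594*((126 + 1058) - 94769) = 877594*(1184 - 94769) = 877594*(-93585) = -82129634490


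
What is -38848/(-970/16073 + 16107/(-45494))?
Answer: 28406631208576/303016991 ≈ 93746.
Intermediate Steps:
-38848/(-970/16073 + 16107/(-45494)) = -38848/(-970*1/16073 + 16107*(-1/45494)) = -38848/(-970/16073 - 16107/45494) = -38848/(-303016991/731225062) = -38848*(-731225062/303016991) = 28406631208576/303016991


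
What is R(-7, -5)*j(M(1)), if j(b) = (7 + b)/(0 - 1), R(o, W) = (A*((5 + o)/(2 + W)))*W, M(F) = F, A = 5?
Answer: 400/3 ≈ 133.33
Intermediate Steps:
R(o, W) = 5*W*(5 + o)/(2 + W) (R(o, W) = (5*((5 + o)/(2 + W)))*W = (5*(5 + o)/(2 + W))*W = 5*W*(5 + o)/(2 + W))
j(b) = -7 - b (j(b) = (7 + b)/(-1) = (7 + b)*(-1) = -7 - b)
R(-7, -5)*j(M(1)) = (5*(-5)*(5 - 7)/(2 - 5))*(-7 - 1*1) = (5*(-5)*(-2)/(-3))*(-7 - 1) = (5*(-5)*(-1/3)*(-2))*(-8) = -50/3*(-8) = 400/3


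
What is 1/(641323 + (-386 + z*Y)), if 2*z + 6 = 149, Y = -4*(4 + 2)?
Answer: 1/639221 ≈ 1.5644e-6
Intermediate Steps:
Y = -24 (Y = -4*6 = -24)
z = 143/2 (z = -3 + (½)*149 = -3 + 149/2 = 143/2 ≈ 71.500)
1/(641323 + (-386 + z*Y)) = 1/(641323 + (-386 + (143/2)*(-24))) = 1/(641323 + (-386 - 1716)) = 1/(641323 - 2102) = 1/639221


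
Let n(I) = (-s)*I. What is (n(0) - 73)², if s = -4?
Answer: 5329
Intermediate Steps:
n(I) = 4*I (n(I) = (-1*(-4))*I = 4*I)
(n(0) - 73)² = (4*0 - 73)² = (0 - 73)² = (-73)² = 5329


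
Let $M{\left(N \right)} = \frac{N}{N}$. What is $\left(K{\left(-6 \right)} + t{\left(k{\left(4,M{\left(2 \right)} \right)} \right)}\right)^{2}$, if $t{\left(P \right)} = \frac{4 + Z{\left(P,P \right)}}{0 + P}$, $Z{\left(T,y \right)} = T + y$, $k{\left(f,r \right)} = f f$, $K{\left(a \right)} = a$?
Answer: $\frac{225}{16} \approx 14.063$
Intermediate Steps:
$M{\left(N \right)} = 1$
$k{\left(f,r \right)} = f^{2}$
$t{\left(P \right)} = \frac{4 + 2 P}{P}$ ($t{\left(P \right)} = \frac{4 + \left(P + P\right)}{0 + P} = \frac{4 + 2 P}{P}$)
$\left(K{\left(-6 \right)} + t{\left(k{\left(4,M{\left(2 \right)} \right)} \right)}\right)^{2} = \left(-6 + \left(2 + \frac{4}{4^{2}}\right)\right)^{2} = \left(-6 + \left(2 + \frac{4}{16}\right)\right)^{2} = \left(-6 + \left(2 + 4 \cdot \frac{1}{16}\right)\right)^{2} = \left(-6 + \left(2 + \frac{1}{4}\right)\right)^{2} = \left(-6 + \frac{9}{4}\right)^{2} = \left(- \frac{15}{4}\right)^{2} = \frac{225}{16}$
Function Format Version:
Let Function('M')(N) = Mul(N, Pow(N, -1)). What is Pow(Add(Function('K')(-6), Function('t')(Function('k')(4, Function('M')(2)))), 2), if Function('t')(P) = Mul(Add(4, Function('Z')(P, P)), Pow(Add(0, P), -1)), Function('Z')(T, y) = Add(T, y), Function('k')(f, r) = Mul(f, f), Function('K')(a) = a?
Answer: Rational(225, 16) ≈ 14.063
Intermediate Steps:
Function('M')(N) = 1
Function('k')(f, r) = Pow(f, 2)
Function('t')(P) = Mul(Pow(P, -1), Add(4, Mul(2, P))) (Function('t')(P) = Mul(Add(4, Add(P, P)), Pow(Add(0, P), -1)) = Mul(Add(4, Mul(2, P)), Pow(P, -1)) = Mul(Pow(P, -1), Add(4, Mul(2, P))))
Pow(Add(Function('K')(-6), Function('t')(Function('k')(4, Function('M')(2)))), 2) = Pow(Add(-6, Add(2, Mul(4, Pow(Pow(4, 2), -1)))), 2) = Pow(Add(-6, Add(2, Mul(4, Pow(16, -1)))), 2) = Pow(Add(-6, Add(2, Mul(4, Rational(1, 16)))), 2) = Pow(Add(-6, Add(2, Rational(1, 4))), 2) = Pow(Add(-6, Rational(9, 4)), 2) = Pow(Rational(-15, 4), 2) = Rational(225, 16)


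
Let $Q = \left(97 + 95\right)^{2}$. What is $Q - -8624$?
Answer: $45488$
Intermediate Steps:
$Q = 36864$ ($Q = 192^{2} = 36864$)
$Q - -8624 = 36864 - -8624 = 36864 + 8624 = 45488$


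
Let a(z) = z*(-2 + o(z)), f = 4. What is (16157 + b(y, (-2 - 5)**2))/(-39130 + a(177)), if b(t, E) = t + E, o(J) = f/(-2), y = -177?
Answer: -16029/39838 ≈ -0.40235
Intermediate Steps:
o(J) = -2 (o(J) = 4/(-2) = 4*(-1/2) = -2)
a(z) = -4*z (a(z) = z*(-2 - 2) = z*(-4) = -4*z)
b(t, E) = E + t
(16157 + b(y, (-2 - 5)**2))/(-39130 + a(177)) = (16157 + ((-2 - 5)**2 - 177))/(-39130 - 4*177) = (16157 + ((-7)**2 - 177))/(-39130 - 708) = (16157 + (49 - 177))/(-39838) = (16157 - 128)*(-1/39838) = 16029*(-1/39838) = -16029/39838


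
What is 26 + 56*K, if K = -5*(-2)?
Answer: 586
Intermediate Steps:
K = 10
26 + 56*K = 26 + 56*10 = 26 + 560 = 586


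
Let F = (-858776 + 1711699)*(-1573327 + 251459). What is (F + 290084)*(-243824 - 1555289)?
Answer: 2028412344814219040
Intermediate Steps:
F = -1127451620164 (F = 852923*(-1321868) = -1127451620164)
(F + 290084)*(-243824 - 1555289) = (-1127451620164 + 290084)*(-243824 - 1555289) = -1127451330080*(-1799113) = 2028412344814219040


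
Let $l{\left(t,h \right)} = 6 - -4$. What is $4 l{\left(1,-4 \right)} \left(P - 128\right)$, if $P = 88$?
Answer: $-1600$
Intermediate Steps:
$l{\left(t,h \right)} = 10$ ($l{\left(t,h \right)} = 6 + 4 = 10$)
$4 l{\left(1,-4 \right)} \left(P - 128\right) = 4 \cdot 10 \left(88 - 128\right) = 40 \left(-40\right) = -1600$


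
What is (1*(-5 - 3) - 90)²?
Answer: 9604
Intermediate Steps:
(1*(-5 - 3) - 90)² = (1*(-8) - 90)² = (-8 - 90)² = (-98)² = 9604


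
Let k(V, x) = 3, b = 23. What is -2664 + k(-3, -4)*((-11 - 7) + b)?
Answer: -2649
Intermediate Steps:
-2664 + k(-3, -4)*((-11 - 7) + b) = -2664 + 3*((-11 - 7) + 23) = -2664 + 3*(-18 + 23) = -2664 + 3*5 = -2664 + 15 = -2649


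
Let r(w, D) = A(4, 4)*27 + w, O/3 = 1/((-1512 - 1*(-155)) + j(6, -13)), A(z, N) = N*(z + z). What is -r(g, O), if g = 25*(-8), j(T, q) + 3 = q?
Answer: -664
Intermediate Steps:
A(z, N) = 2*N*z (A(z, N) = N*(2*z) = 2*N*z)
j(T, q) = -3 + q
O = -3/1373 (O = 3/((-1512 - 1*(-155)) + (-3 - 13)) = 3/((-1512 + 155) - 16) = 3/(-1357 - 16) = 3/(-1373) = 3*(-1/1373) = -3/1373 ≈ -0.0021850)
g = -200
r(w, D) = 864 + w (r(w, D) = (2*4*4)*27 + w = 32*27 + w = 864 + w)
-r(g, O) = -(864 - 200) = -1*664 = -664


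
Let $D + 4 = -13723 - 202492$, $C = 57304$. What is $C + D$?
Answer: $-158915$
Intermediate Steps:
$D = -216219$ ($D = -4 - 216215 = -216219$)
$C + D = 57304 - 216219 = -158915$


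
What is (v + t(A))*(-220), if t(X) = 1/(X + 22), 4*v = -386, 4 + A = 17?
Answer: 148566/7 ≈ 21224.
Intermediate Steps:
A = 13 (A = -4 + 17 = 13)
v = -193/2 (v = (¼)*(-386) = -193/2 ≈ -96.500)
t(X) = 1/(22 + X)
(v + t(A))*(-220) = (-193/2 + 1/(22 + 13))*(-220) = (-193/2 + 1/35)*(-220) = -6753/70*(-220) = 148566/7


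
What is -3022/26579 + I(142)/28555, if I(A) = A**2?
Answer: 449645746/758963345 ≈ 0.59245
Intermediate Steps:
-3022/26579 + I(142)/28555 = -3022/26579 + 142**2/28555 = -3022*1/26579 + 20164*(1/28555) = -3022/26579 + 20164/28555 = 449645746/758963345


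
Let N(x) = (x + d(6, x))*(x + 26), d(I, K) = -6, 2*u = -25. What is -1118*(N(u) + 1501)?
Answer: -2797795/2 ≈ -1.3989e+6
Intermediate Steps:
u = -25/2 (u = (½)*(-25) = -25/2 ≈ -12.500)
N(x) = (-6 + x)*(26 + x) (N(x) = (x - 6)*(x + 26) = (-6 + x)*(26 + x))
-1118*(N(u) + 1501) = -1118*((-156 + (-25/2)² + 20*(-25/2)) + 1501) = -1118*((-156 + 625/4 - 250) + 1501) = -1118*(-999/4 + 1501) = -1118*5005/4 = -2797795/2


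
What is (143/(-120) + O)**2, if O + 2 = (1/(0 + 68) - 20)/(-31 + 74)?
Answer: 102876072049/7694798400 ≈ 13.370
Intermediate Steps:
O = -7207/2924 (O = -2 + (1/(0 + 68) - 20)/(-31 + 74) = -2 + (1/68 - 20)/43 = -2 + (1/68 - 20)*(1/43) = -2 - 1359/68*1/43 = -2 - 1359/2924 = -7207/2924 ≈ -2.4648)
(143/(-120) + O)**2 = (143/(-120) - 7207/2924)**2 = (143*(-1/120) - 7207/2924)**2 = (-143/120 - 7207/2924)**2 = (-320743/87720)**2 = 102876072049/7694798400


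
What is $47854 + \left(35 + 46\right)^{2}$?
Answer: $54415$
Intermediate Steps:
$47854 + \left(35 + 46\right)^{2} = 47854 + 81^{2} = 47854 + 6561 = 54415$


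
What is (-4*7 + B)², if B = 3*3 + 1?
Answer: 324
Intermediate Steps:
B = 10 (B = 9 + 1 = 10)
(-4*7 + B)² = (-4*7 + 10)² = (-28 + 10)² = (-18)² = 324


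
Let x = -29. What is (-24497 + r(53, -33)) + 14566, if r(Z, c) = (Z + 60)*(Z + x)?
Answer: -7219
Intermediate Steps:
r(Z, c) = (-29 + Z)*(60 + Z) (r(Z, c) = (Z + 60)*(Z - 29) = (60 + Z)*(-29 + Z) = (-29 + Z)*(60 + Z))
(-24497 + r(53, -33)) + 14566 = (-24497 + (-1740 + 53² + 31*53)) + 14566 = (-24497 + (-1740 + 2809 + 1643)) + 14566 = (-24497 + 2712) + 14566 = -21785 + 14566 = -7219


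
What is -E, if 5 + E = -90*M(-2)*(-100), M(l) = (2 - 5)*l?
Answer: -53995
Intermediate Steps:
M(l) = -3*l
E = 53995 (E = -5 - (-270)*(-2)*(-100) = -5 - 90*6*(-100) = -5 - 540*(-100) = -5 + 54000 = 53995)
-E = -1*53995 = -53995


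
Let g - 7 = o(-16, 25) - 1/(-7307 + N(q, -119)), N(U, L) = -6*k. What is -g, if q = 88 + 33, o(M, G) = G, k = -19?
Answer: -230177/7193 ≈ -32.000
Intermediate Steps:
q = 121
N(U, L) = 114 (N(U, L) = -6*(-19) = 114)
g = 230177/7193 (g = 7 + (25 - 1/(-7307 + 114)) = 7 + (25 - 1/(-7193)) = 7 + (25 - 1*(-1/7193)) = 7 + (25 + 1/7193) = 7 + 179826/7193 = 230177/7193 ≈ 32.000)
-g = -1*230177/7193 = -230177/7193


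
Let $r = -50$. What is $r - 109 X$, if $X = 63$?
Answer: $-6917$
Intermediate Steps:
$r - 109 X = -50 - 6867 = -6917$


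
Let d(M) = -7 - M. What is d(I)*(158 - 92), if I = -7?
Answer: 0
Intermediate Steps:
d(I)*(158 - 92) = (-7 - 1*(-7))*(158 - 92) = (-7 + 7)*66 = 0*66 = 0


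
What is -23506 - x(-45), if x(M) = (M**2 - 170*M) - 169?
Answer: -33012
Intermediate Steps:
x(M) = -169 + M**2 - 170*M
-23506 - x(-45) = -23506 - (-169 + (-45)**2 - 170*(-45)) = -23506 - (-169 + 2025 + 7650) = -23506 - 1*9506 = -23506 - 9506 = -33012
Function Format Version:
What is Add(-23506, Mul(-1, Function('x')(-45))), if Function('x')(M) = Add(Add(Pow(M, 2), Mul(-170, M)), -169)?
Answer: -33012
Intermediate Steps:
Function('x')(M) = Add(-169, Pow(M, 2), Mul(-170, M))
Add(-23506, Mul(-1, Function('x')(-45))) = Add(-23506, Mul(-1, Add(-169, Pow(-45, 2), Mul(-170, -45)))) = Add(-23506, Mul(-1, Add(-169, 2025, 7650))) = Add(-23506, Mul(-1, 9506)) = Add(-23506, -9506) = -33012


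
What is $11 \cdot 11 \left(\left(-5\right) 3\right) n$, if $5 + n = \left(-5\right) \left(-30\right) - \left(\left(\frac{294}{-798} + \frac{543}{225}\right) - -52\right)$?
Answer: $- \frac{15682931}{95} \approx -1.6508 \cdot 10^{5}$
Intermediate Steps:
$n = \frac{129611}{1425}$ ($n = -5 - \left(-150 + 52 - \frac{7}{19} + \frac{181}{75}\right) = -5 - \left(-98 - \frac{7}{19} + \frac{181}{75}\right) = -5 + \left(150 - \left(\left(- \frac{7}{19} + \frac{181}{75}\right) + 52\right)\right) = -5 + \left(150 - \left(\frac{2914}{1425} + 52\right)\right) = -5 + \left(150 - \frac{77014}{1425}\right) = -5 + \frac{136736}{1425} = \frac{129611}{1425} \approx 90.955$)
$11 \cdot 11 \left(\left(-5\right) 3\right) n = 11 \cdot 11 \left(\left(-5\right) 3\right) \frac{129611}{1425} = 121 \left(-15\right) \frac{129611}{1425} = \left(-1815\right) \frac{129611}{1425} = - \frac{15682931}{95}$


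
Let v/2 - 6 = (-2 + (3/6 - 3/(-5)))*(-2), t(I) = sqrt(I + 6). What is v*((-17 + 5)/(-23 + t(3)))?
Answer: 234/25 ≈ 9.3600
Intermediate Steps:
t(I) = sqrt(6 + I)
v = 78/5 (v = 12 + 2*((-2 + (3/6 - 3/(-5)))*(-2)) = 12 + 2*((-2 + (3*(1/6) - 3*(-1/5)))*(-2)) = 12 + 2*((-2 + (1/2 + 3/5))*(-2)) = 12 + 2*((-2 + 11/10)*(-2)) = 12 + 2*(-9/10*(-2)) = 12 + 2*(9/5) = 12 + 18/5 = 78/5 ≈ 15.600)
v*((-17 + 5)/(-23 + t(3))) = 78*((-17 + 5)/(-23 + sqrt(6 + 3)))/5 = 78*(-12/(-23 + sqrt(9)))/5 = 78*(-12/(-23 + 3))/5 = 78*(-12/(-20))/5 = 78*(-12*(-1/20))/5 = (78/5)*(3/5) = 234/25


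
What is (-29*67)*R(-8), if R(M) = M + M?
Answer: 31088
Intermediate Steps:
R(M) = 2*M
(-29*67)*R(-8) = (-29*67)*(2*(-8)) = -1943*(-16) = 31088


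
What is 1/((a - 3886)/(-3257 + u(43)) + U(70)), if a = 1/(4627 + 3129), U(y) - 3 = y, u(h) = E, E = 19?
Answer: 25113928/1863456559 ≈ 0.013477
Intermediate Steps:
u(h) = 19
U(y) = 3 + y
a = 1/7756 ≈ 0.00012893
1/((a - 3886)/(-3257 + u(43)) + U(70)) = 1/((1/7756 - 3886)/(-3257 + 19) + (3 + 70)) = 1/(-30139815/7756/(-3238) + 73) = 1/(-30139815/7756*(-1/3238) + 73) = 1/(30139815/25113928 + 73) = 1/(1863456559/25113928) = 25113928/1863456559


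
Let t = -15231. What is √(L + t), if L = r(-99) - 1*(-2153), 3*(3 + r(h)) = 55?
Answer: 2*I*√29391/3 ≈ 114.29*I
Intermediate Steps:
r(h) = 46/3 (r(h) = -3 + (⅓)*55 = -3 + 55/3 = 46/3)
L = 6505/3 (L = 46/3 - 1*(-2153) = 46/3 + 2153 = 6505/3 ≈ 2168.3)
√(L + t) = √(6505/3 - 15231) = √(-39188/3) = 2*I*√29391/3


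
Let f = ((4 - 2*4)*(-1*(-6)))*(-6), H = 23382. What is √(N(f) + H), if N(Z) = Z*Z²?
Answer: 3*√334374 ≈ 1734.8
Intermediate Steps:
f = 144 (f = ((4 - 8)*6)*(-6) = -4*6*(-6) = -24*(-6) = 144)
N(Z) = Z³
√(N(f) + H) = √(144³ + 23382) = √(2985984 + 23382) = √3009366 = 3*√334374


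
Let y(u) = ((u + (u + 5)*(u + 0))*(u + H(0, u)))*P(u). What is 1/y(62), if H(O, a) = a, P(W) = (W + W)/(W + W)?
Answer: 1/522784 ≈ 1.9128e-6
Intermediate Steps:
P(W) = 1 (P(W) = (2*W)/((2*W)) = (2*W)*(1/(2*W)) = 1)
y(u) = 2*u*(u + u*(5 + u)) (y(u) = ((u + (u + 5)*(u + 0))*(u + u))*1 = ((u + (5 + u)*u)*(2*u))*1 = ((u + u*(5 + u))*(2*u))*1 = (2*u*(u + u*(5 + u)))*1 = 2*u*(u + u*(5 + u)))
1/y(62) = 1/(2*62²*(6 + 62)) = 1/(2*3844*68) = 1/522784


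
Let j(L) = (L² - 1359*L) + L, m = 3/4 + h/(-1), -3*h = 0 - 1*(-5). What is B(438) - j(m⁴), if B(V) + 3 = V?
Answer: 19603466456927/429981696 ≈ 45591.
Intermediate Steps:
B(V) = -3 + V
h = -5/3 (h = -(0 - 1*(-5))/3 = -(0 + 5)/3 = -⅓*5 = -5/3 ≈ -1.6667)
m = 29/12 (m = 3/4 - 5/3/(-1) = 3*(¼) - 5/3*(-1) = ¾ + 5/3 = 29/12 ≈ 2.4167)
j(L) = L² - 1358*L
B(438) - j(m⁴) = (-3 + 438) - (29/12)⁴*(-1358 + (29/12)⁴) = 435 - 707281*(-1358 + 707281/20736)/20736 = 435 - 707281*(-27452207)/(20736*20736) = 435 - 1*(-19416424419167/429981696) = 435 + 19416424419167/429981696 = 19603466456927/429981696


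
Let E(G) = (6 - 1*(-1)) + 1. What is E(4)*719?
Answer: 5752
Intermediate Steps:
E(G) = 8 (E(G) = (6 + 1) + 1 = 7 + 1 = 8)
E(4)*719 = 8*719 = 5752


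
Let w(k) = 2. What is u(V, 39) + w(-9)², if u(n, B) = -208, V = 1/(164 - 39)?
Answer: -204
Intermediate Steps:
V = 1/125 ≈ 0.0080000
u(V, 39) + w(-9)² = -208 + 2² = -208 + 4 = -204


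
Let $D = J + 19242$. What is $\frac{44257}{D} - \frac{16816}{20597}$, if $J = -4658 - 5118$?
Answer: $\frac{752381173}{194971202} \approx 3.8589$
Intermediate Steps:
$J = -9776$
$D = 9466$ ($D = -9776 + 19242 = 9466$)
$\frac{44257}{D} - \frac{16816}{20597} = \frac{44257}{9466} - \frac{16816}{20597} = \frac{752381173}{194971202}$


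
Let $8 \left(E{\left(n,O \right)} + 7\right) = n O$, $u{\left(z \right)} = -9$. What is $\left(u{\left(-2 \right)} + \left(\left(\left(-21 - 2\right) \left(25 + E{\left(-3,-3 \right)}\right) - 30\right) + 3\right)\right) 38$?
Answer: $- \frac{72333}{4} \approx -18083.0$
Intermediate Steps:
$E{\left(n,O \right)} = -7 + \frac{O n}{8}$ ($E{\left(n,O \right)} = -7 + \frac{n O}{8} = -7 + \frac{O n}{8}$)
$\left(u{\left(-2 \right)} + \left(\left(\left(-21 - 2\right) \left(25 + E{\left(-3,-3 \right)}\right) - 30\right) + 3\right)\right) 38 = \left(-9 + \left(\left(\left(-21 - 2\right) \left(25 - \left(7 + \frac{3}{8} \left(-3\right)\right)\right) - 30\right) + 3\right)\right) 38 = \left(-9 + \left(\left(- 23 \left(25 + \left(-7 + \frac{9}{8}\right)\right) - 30\right) + 3\right)\right) 38 = \left(-9 + \left(\left(- 23 \left(25 - \frac{47}{8}\right) - 30\right) + 3\right)\right) 38 = \left(-9 + \left(\left(\left(-23\right) \frac{153}{8} - 30\right) + 3\right)\right) 38 = \left(-9 + \left(\left(- \frac{3519}{8} - 30\right) + 3\right)\right) 38 = \left(-9 + \left(- \frac{3759}{8} + 3\right)\right) 38 = \left(-9 - \frac{3735}{8}\right) 38 = \left(- \frac{3807}{8}\right) 38 = - \frac{72333}{4}$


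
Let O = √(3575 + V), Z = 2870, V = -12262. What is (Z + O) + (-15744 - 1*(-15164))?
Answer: 2290 + I*√8687 ≈ 2290.0 + 93.204*I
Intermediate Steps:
O = I*√8687 (O = √(3575 - 12262) = √(-8687) = I*√8687 ≈ 93.204*I)
(Z + O) + (-15744 - 1*(-15164)) = (2870 + I*√8687) + (-15744 - 1*(-15164)) = (2870 + I*√8687) + (-15744 + 15164) = (2870 + I*√8687) - 580 = 2290 + I*√8687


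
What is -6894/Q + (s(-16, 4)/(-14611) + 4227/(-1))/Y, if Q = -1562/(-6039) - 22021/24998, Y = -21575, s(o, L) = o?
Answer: 29825471114625134753/2692025107055225 ≈ 11079.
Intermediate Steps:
Q = -8539813/13723902 (Q = -1562*(-1/6039) - 22021*1/24998 = 142/549 - 22021/24998 = -8539813/13723902 ≈ -0.62226)
-6894/Q + (s(-16, 4)/(-14611) + 4227/(-1))/Y = -6894/(-8539813/13723902) + (-16/(-14611) + 4227/(-1))/(-21575) = -6894*(-13723902/8539813) + (-16*(-1/14611) + 4227*(-1))*(-1/21575) = 94612580388/8539813 + (16/14611 - 4227)*(-1/21575) = 94612580388/8539813 - 61760681/14611*(-1/21575) = 94612580388/8539813 + 61760681/315232325 = 29825471114625134753/2692025107055225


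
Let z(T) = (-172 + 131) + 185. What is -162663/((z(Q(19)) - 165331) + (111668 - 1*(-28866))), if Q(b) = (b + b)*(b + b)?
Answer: 162663/24653 ≈ 6.5981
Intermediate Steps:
Q(b) = 4*b² (Q(b) = (2*b)*(2*b) = 4*b²)
z(T) = 144 (z(T) = -41 + 185 = 144)
-162663/((z(Q(19)) - 165331) + (111668 - 1*(-28866))) = -162663/((144 - 165331) + (111668 - 1*(-28866))) = -162663/(-165187 + (111668 + 28866)) = -162663/(-165187 + 140534) = -162663/(-24653) = -162663*(-1/24653) = 162663/24653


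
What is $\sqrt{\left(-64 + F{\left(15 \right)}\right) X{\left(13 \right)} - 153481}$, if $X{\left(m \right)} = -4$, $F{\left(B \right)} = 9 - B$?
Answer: $i \sqrt{153201} \approx 391.41 i$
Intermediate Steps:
$\sqrt{\left(-64 + F{\left(15 \right)}\right) X{\left(13 \right)} - 153481} = \sqrt{\left(-64 + \left(9 - 15\right)\right) \left(-4\right) - 153481} = \sqrt{\left(-64 - 6\right) \left(-4\right) - 153481} = \sqrt{\left(-70\right) \left(-4\right) - 153481} = \sqrt{280 - 153481} = \sqrt{-153201} = i \sqrt{153201}$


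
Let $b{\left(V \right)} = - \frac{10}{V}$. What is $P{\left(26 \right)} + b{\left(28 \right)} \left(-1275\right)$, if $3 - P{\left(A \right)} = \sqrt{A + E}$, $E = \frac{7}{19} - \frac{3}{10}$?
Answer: $\frac{6417}{14} - \frac{\sqrt{941070}}{190} \approx 453.25$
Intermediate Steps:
$E = \frac{13}{190}$ ($E = 7 \cdot \frac{1}{19} - \frac{3}{10} = \frac{7}{19} - \frac{3}{10} = \frac{13}{190} \approx 0.068421$)
$P{\left(A \right)} = 3 - \sqrt{\frac{13}{190} + A}$ ($P{\left(A \right)} = 3 - \sqrt{A + \frac{13}{190}} = 3 - \sqrt{\frac{13}{190} + A}$)
$P{\left(26 \right)} + b{\left(28 \right)} \left(-1275\right) = \left(3 - \frac{\sqrt{2470 + 36100 \cdot 26}}{190}\right) + - \frac{10}{28} \left(-1275\right) = \left(3 - \frac{\sqrt{2470 + 938600}}{190}\right) + \left(-10\right) \frac{1}{28} \left(-1275\right) = \left(3 - \frac{\sqrt{941070}}{190}\right) - - \frac{6375}{14} = \left(3 - \frac{\sqrt{941070}}{190}\right) + \frac{6375}{14} = \frac{6417}{14} - \frac{\sqrt{941070}}{190}$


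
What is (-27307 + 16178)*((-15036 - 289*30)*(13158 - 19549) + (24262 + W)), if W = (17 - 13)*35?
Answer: -1686371226792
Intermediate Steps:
W = 140 (W = 4*35 = 140)
(-27307 + 16178)*((-15036 - 289*30)*(13158 - 19549) + (24262 + W)) = (-27307 + 16178)*((-15036 - 289*30)*(13158 - 19549) + (24262 + 140)) = -11129*((-15036 - 8670)*(-6391) + 24402) = -11129*(-23706*(-6391) + 24402) = -11129*(151505046 + 24402) = -11129*151529448 = -1686371226792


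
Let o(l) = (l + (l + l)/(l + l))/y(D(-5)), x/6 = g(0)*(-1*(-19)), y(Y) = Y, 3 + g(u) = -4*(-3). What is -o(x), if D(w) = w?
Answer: 1027/5 ≈ 205.40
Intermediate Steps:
g(u) = 9 (g(u) = -3 - 4*(-3) = -3 + 12 = 9)
x = 1026 (x = 6*(9*(-1*(-19))) = 6*(9*19) = 6*171 = 1026)
o(l) = -1/5 - l/5 (o(l) = (l + (l + l)/(l + l))/(-5) = (l + (2*l)/((2*l)))*(-1/5) = (l + (2*l)*(1/(2*l)))*(-1/5) = (l + 1)*(-1/5) = (1 + l)*(-1/5) = -1/5 - l/5)
-o(x) = -(-1/5 - 1/5*1026) = -(-1/5 - 1026/5) = -1*(-1027/5) = 1027/5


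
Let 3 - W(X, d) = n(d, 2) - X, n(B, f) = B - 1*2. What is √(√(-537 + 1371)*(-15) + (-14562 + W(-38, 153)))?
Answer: √(-14748 - 15*√834) ≈ 123.21*I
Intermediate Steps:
n(B, f) = -2 + B (n(B, f) = B - 2 = -2 + B)
W(X, d) = 5 + X - d (W(X, d) = 3 - ((-2 + d) - X) = 3 - (-2 + d - X) = 3 + (2 + X - d) = 5 + X - d)
√(√(-537 + 1371)*(-15) + (-14562 + W(-38, 153))) = √(√(-537 + 1371)*(-15) + (-14562 + (5 - 38 - 1*153))) = √(√834*(-15) + (-14562 + (5 - 38 - 153))) = √(-15*√834 + (-14562 - 186)) = √(-15*√834 - 14748) = √(-14748 - 15*√834)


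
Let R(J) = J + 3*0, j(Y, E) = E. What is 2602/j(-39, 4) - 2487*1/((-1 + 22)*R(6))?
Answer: 13246/21 ≈ 630.76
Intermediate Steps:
R(J) = J (R(J) = J + 0 = J)
2602/j(-39, 4) - 2487*1/((-1 + 22)*R(6)) = 2602/4 - 2487*1/(6*(-1 + 22)) = 2602*(¼) - 2487/(6*21) = 1301/2 - 2487/126 = 1301/2 - 2487*1/126 = 1301/2 - 829/42 = 13246/21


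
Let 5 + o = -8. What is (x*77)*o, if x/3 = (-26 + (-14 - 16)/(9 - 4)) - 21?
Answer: 159159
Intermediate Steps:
o = -13 (o = -5 - 8 = -13)
x = -159 (x = 3*((-26 + (-14 - 16)/(9 - 4)) - 21) = 3*((-26 - 30/5) - 21) = 3*((-26 - 30*⅕) - 21) = 3*((-26 - 6) - 21) = 3*(-32 - 21) = 3*(-53) = -159)
(x*77)*o = -159*77*(-13) = -12243*(-13) = 159159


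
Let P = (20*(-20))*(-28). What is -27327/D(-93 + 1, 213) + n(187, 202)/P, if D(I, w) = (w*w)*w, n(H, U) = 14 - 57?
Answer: -240532357/36077428800 ≈ -0.0066671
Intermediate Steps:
n(H, U) = -43
D(I, w) = w**3 (D(I, w) = w**2*w = w**3)
P = 11200 (P = -400*(-28) = 11200)
-27327/D(-93 + 1, 213) + n(187, 202)/P = -27327/(213**3) - 43/11200 = -27327/9663597 - 43*1/11200 = -27327*1/9663597 - 43/11200 = -9109/3221199 - 43/11200 = -240532357/36077428800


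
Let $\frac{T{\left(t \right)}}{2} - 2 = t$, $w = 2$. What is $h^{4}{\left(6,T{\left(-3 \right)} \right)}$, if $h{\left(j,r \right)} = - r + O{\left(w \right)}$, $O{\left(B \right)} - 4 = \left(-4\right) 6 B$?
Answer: $3111696$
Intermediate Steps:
$T{\left(t \right)} = 4 + 2 t$
$O{\left(B \right)} = 4 - 24 B$ ($O{\left(B \right)} = 4 + \left(-4\right) 6 B = 4 - 24 B$)
$h{\left(j,r \right)} = -44 - r$ ($h{\left(j,r \right)} = - r + \left(4 - 48\right) = - r - 44 = -44 - r$)
$h^{4}{\left(6,T{\left(-3 \right)} \right)} = \left(-44 - \left(4 + 2 \left(-3\right)\right)\right)^{4} = \left(-44 - \left(4 - 6\right)\right)^{4} = \left(-44 - -2\right)^{4} = \left(-44 + 2\right)^{4} = \left(-42\right)^{4} = 3111696$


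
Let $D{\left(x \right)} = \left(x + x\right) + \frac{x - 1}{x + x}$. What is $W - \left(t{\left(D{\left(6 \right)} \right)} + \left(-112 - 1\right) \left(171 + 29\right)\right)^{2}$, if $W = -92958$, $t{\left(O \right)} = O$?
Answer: $- \frac{73482030553}{144} \approx -5.1029 \cdot 10^{8}$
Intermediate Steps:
$D{\left(x \right)} = 2 x + \frac{-1 + x}{2 x}$
$W - \left(t{\left(D{\left(6 \right)} \right)} + \left(-112 - 1\right) \left(171 + 29\right)\right)^{2} = -92958 - \left(\frac{-1 + 6 \left(1 + 4 \cdot 6\right)}{2 \cdot 6} + \left(-112 - 1\right) \left(171 + 29\right)\right)^{2} = -92958 - \left(\frac{1}{2} \cdot \frac{1}{6} \left(-1 + 6 \left(1 + 24\right)\right) - 22600\right)^{2} = -92958 - \left(\frac{1}{2} \cdot \frac{1}{6} \left(-1 + 6 \cdot 25\right) - 22600\right)^{2} = -92958 - \left(\frac{1}{2} \cdot \frac{1}{6} \left(-1 + 150\right) - 22600\right)^{2} = -92958 - \left(\frac{1}{2} \cdot \frac{1}{6} \cdot 149 - 22600\right)^{2} = -92958 - \left(\frac{149}{12} - 22600\right)^{2} = -92958 - \left(- \frac{271051}{12}\right)^{2} = -92958 - \frac{73468644601}{144} = - \frac{73482030553}{144}$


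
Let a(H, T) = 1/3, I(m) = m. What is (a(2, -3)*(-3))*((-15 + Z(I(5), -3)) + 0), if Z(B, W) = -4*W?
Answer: 3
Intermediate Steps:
a(H, T) = 1/3
(a(2, -3)*(-3))*((-15 + Z(I(5), -3)) + 0) = ((1/3)*(-3))*((-15 - 4*(-3)) + 0) = -((-15 + 12) + 0) = -(-3 + 0) = -1*(-3) = 3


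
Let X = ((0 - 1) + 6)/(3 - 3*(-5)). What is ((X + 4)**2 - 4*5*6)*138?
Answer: -757873/54 ≈ -14035.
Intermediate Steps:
X = 5/18 (X = (-1 + 6)/(3 + 15) = 5/18 ≈ 0.27778)
((X + 4)**2 - 4*5*6)*138 = ((5/18 + 4)**2 - 4*5*6)*138 = ((77/18)**2 - 20*6)*138 = (5929/324 - 120)*138 = -32951/324*138 = -757873/54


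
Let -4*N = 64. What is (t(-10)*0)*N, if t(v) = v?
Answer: 0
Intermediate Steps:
N = -16 (N = -1/4*64 = -16)
(t(-10)*0)*N = -10*0*(-16) = 0*(-16) = 0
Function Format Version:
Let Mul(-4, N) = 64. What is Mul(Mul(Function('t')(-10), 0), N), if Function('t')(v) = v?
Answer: 0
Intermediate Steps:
N = -16 (N = Mul(Rational(-1, 4), 64) = -16)
Mul(Mul(Function('t')(-10), 0), N) = Mul(Mul(-10, 0), -16) = Mul(0, -16) = 0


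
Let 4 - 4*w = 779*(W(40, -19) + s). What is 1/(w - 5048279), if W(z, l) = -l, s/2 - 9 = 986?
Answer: -4/21758123 ≈ -1.8384e-7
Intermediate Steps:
s = 1990 (s = 18 + 2*986 = 18 + 1972 = 1990)
w = -1565007/4 (w = 1 - 779*(-1*(-19) + 1990)/4 = 1 - 779*(19 + 1990)/4 = 1 - 779*2009/4 = 1 - 1/4*1565011 = 1 - 1565011/4 = -1565007/4 ≈ -3.9125e+5)
1/(w - 5048279) = 1/(-1565007/4 - 5048279) = 1/(-21758123/4) = -4/21758123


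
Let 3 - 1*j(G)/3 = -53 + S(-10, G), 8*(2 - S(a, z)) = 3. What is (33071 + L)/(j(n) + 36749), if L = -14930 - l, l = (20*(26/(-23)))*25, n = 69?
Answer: 3441944/6791831 ≈ 0.50678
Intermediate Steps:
S(a, z) = 13/8 (S(a, z) = 2 - ⅛*3 = 2 - 3/8 = 13/8)
l = -13000/23 (l = (20*(26*(-1/23)))*25 = (20*(-26/23))*25 = -520/23*25 = -13000/23 ≈ -565.22)
j(G) = 1305/8 (j(G) = 9 - 3*(-53 + 13/8) = 9 - 3*(-411/8) = 9 + 1233/8 = 1305/8)
L = -330390/23 (L = -14930 - 1*(-13000/23) = -14930 + 13000/23 = -330390/23 ≈ -14365.)
(33071 + L)/(j(n) + 36749) = (33071 - 330390/23)/(1305/8 + 36749) = 430243/(23*(295297/8)) = (430243/23)*(8/295297) = 3441944/6791831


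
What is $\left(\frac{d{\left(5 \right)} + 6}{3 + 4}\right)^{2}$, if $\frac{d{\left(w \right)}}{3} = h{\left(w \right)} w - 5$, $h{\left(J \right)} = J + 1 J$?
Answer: $\frac{19881}{49} \approx 405.73$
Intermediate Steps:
$h{\left(J \right)} = 2 J$ ($h{\left(J \right)} = J + J = 2 J$)
$d{\left(w \right)} = -15 + 6 w^{2}$ ($d{\left(w \right)} = 3 \left(2 w w - 5\right) = 3 \left(2 w^{2} - 5\right) = 3 \left(-5 + 2 w^{2}\right) = -15 + 6 w^{2}$)
$\left(\frac{d{\left(5 \right)} + 6}{3 + 4}\right)^{2} = \left(\frac{\left(-15 + 6 \cdot 5^{2}\right) + 6}{3 + 4}\right)^{2} = \left(\frac{\left(-15 + 6 \cdot 25\right) + 6}{7}\right)^{2} = \left(\left(\left(-15 + 150\right) + 6\right) \frac{1}{7}\right)^{2} = \left(\left(135 + 6\right) \frac{1}{7}\right)^{2} = \left(141 \cdot \frac{1}{7}\right)^{2} = \left(\frac{141}{7}\right)^{2} = \frac{19881}{49}$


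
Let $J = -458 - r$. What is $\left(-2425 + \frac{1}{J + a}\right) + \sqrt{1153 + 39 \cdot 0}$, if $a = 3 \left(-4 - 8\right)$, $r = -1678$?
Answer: $- \frac{2871199}{1184} + \sqrt{1153} \approx -2391.0$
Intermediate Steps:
$a = -36$ ($a = 3 \left(-12\right) = -36$)
$J = 1220$ ($J = -458 - -1678 = -458 + 1678 = 1220$)
$\left(-2425 + \frac{1}{J + a}\right) + \sqrt{1153 + 39 \cdot 0} = \left(-2425 + \frac{1}{1220 - 36}\right) + \sqrt{1153 + 39 \cdot 0} = \left(-2425 + \frac{1}{1184}\right) + \sqrt{1153 + 0} = \left(-2425 + \frac{1}{1184}\right) + \sqrt{1153} = - \frac{2871199}{1184} + \sqrt{1153}$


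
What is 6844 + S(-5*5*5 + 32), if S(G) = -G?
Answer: 6937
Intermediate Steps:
6844 + S(-5*5*5 + 32) = 6844 - (-5*5*5 + 32) = 6844 - (-25*5 + 32) = 6844 - (-125 + 32) = 6844 - 1*(-93) = 6844 + 93 = 6937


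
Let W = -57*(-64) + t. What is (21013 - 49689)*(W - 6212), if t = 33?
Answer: 72578956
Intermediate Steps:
W = 3681 (W = -57*(-64) + 33 = 3648 + 33 = 3681)
(21013 - 49689)*(W - 6212) = (21013 - 49689)*(3681 - 6212) = -28676*(-2531) = 72578956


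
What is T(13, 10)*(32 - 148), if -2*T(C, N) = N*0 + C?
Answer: 754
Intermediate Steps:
T(C, N) = -C/2 (T(C, N) = -(N*0 + C)/2 = -(0 + C)/2 = -C/2)
T(13, 10)*(32 - 148) = (-½*13)*(32 - 148) = -13/2*(-116) = 754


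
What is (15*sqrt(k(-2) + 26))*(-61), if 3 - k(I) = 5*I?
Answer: -915*sqrt(39) ≈ -5714.2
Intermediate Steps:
k(I) = 3 - 5*I
(15*sqrt(k(-2) + 26))*(-61) = (15*sqrt((3 - 5*(-2)) + 26))*(-61) = (15*sqrt((3 + 10) + 26))*(-61) = (15*sqrt(13 + 26))*(-61) = (15*sqrt(39))*(-61) = -915*sqrt(39)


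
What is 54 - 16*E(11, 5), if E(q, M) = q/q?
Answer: 38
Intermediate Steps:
E(q, M) = 1
54 - 16*E(11, 5) = 54 - 16*1 = 54 - 16 = 38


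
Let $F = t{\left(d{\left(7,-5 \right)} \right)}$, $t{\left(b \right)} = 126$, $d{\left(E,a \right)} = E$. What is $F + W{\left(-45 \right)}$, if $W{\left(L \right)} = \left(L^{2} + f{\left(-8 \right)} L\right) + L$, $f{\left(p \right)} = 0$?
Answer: $2106$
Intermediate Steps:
$W{\left(L \right)} = L + L^{2}$ ($W{\left(L \right)} = \left(L^{2} + 0 L\right) + L = \left(L^{2} + 0\right) + L = L^{2} + L = L + L^{2}$)
$F = 126$
$F + W{\left(-45 \right)} = 126 - 45 \left(1 - 45\right) = 126 - -1980 = 126 + 1980 = 2106$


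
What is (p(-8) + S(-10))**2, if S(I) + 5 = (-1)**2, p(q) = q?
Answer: 144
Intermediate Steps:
S(I) = -4 (S(I) = -5 + (-1)**2 = -5 + 1 = -4)
(p(-8) + S(-10))**2 = (-8 - 4)**2 = (-12)**2 = 144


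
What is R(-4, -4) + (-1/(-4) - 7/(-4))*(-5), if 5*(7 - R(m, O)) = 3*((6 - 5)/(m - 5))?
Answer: -44/15 ≈ -2.9333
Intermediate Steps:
R(m, O) = 7 - 3/(5*(-5 + m)) (R(m, O) = 7 - 3*(6 - 5)/(m - 5)/5 = 7 - 3*1/(-5 + m)/5 = 7 - 3/(5*(-5 + m)))
R(-4, -4) + (-1/(-4) - 7/(-4))*(-5) = (-178 + 35*(-4))/(5*(-5 - 4)) + (-1/(-4) - 7/(-4))*(-5) = (⅕)*(-178 - 140)/(-9) + (-1*(-¼) - 7*(-¼))*(-5) = (⅕)*(-⅑)*(-318) + (¼ + 7/4)*(-5) = 106/15 + 2*(-5) = 106/15 - 10 = -44/15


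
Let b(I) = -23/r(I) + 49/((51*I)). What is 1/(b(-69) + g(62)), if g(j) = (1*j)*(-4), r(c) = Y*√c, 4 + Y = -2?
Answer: -12284983836/3046857601273 + 2751858*I*√69/3046857601273 ≈ -0.004032 + 7.5024e-6*I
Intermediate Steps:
Y = -6 (Y = -4 - 2 = -6)
r(c) = -6*√c
g(j) = -4*j (g(j) = j*(-4) = -4*j)
b(I) = 23/(6*√I) + 49/(51*I) (b(I) = -23*(-1/(6*√I)) + 49/((51*I)) = -(-23)/(6*√I) + 49*(1/(51*I)) = 23/(6*√I) + 49/(51*I))
1/(b(-69) + g(62)) = 1/((23/(6*√(-69)) + (49/51)/(-69)) - 4*62) = 1/((23*(-I*√69/69)/6 + (49/51)*(-1/69)) - 248) = 1/((-I*√69/18 - 49/3519) - 248) = 1/((-49/3519 - I*√69/18) - 248) = 1/(-872761/3519 - I*√69/18)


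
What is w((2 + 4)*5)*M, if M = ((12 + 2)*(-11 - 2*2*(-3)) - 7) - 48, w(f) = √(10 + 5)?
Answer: -41*√15 ≈ -158.79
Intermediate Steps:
w(f) = √15
M = -41 (M = (14*(-11 - 4*(-3)) - 7) - 48 = (14*(-11 + 12) - 7) - 48 = (14*1 - 7) - 48 = (14 - 7) - 48 = 7 - 48 = -41)
w((2 + 4)*5)*M = √15*(-41) = -41*√15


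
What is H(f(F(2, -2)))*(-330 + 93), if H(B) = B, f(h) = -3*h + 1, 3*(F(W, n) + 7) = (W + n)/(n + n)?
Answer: -5214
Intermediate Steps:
F(W, n) = -7 + (W + n)/(6*n) (F(W, n) = -7 + ((W + n)/(n + n))/3 = -7 + ((W + n)/((2*n)))/3 = -7 + ((W + n)*(1/(2*n)))/3 = -7 + ((W + n)/(2*n))/3 = -7 + (W + n)/(6*n))
f(h) = 1 - 3*h
H(f(F(2, -2)))*(-330 + 93) = (1 - (2 - 41*(-2))/(2*(-2)))*(-330 + 93) = (1 - (-1)*(2 + 82)/(2*2))*(-237) = (1 - (-1)*84/(2*2))*(-237) = (1 - 3*(-7))*(-237) = (1 + 21)*(-237) = 22*(-237) = -5214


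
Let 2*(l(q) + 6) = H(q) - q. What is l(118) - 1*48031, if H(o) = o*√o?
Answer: -48096 + 59*√118 ≈ -47455.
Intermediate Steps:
H(o) = o^(3/2)
l(q) = -6 + q^(3/2)/2 - q/2 (l(q) = -6 + (q^(3/2) - q)/2 = -6 + (q^(3/2)/2 - q/2) = -6 + q^(3/2)/2 - q/2)
l(118) - 1*48031 = (-6 + 118^(3/2)/2 - ½*118) - 1*48031 = (-6 + (118*√118)/2 - 59) - 48031 = (-6 + 59*√118 - 59) - 48031 = (-65 + 59*√118) - 48031 = -48096 + 59*√118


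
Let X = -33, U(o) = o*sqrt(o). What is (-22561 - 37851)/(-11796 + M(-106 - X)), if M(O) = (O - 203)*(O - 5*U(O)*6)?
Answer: -875974/46302869529 - 126789685*I*sqrt(73)/92605739058 ≈ -1.8918e-5 - 0.011698*I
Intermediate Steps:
U(o) = o**(3/2)
M(O) = (-203 + O)*(O - 30*O**(3/2)) (M(O) = (O - 203)*(O - 5*O**(3/2)*6) = (-203 + O)*(O - 30*O**(3/2)))
(-22561 - 37851)/(-11796 + M(-106 - X)) = (-22561 - 37851)/(-11796 + ((-106 - 1*(-33))**2 - 203*(-106 - 1*(-33)) - 30*(-106 - 1*(-33))**(5/2) + 6090*(-106 - 1*(-33))**(3/2))) = -60412/(-11796 + ((-106 + 33)**2 - 203*(-106 + 33) - 30*(-106 + 33)**(5/2) + 6090*(-106 + 33)**(3/2))) = -60412/(-11796 + ((-73)**2 - 203*(-73) - 159870*I*sqrt(73) + 6090*(-73)**(3/2))) = -60412/(-11796 + (5329 + 14819 - 159870*I*sqrt(73) + 6090*(-73*I*sqrt(73)))) = -60412/(-11796 + (5329 + 14819 - 159870*I*sqrt(73) - 444570*I*sqrt(73))) = -60412/(-11796 + (20148 - 604440*I*sqrt(73))) = -60412/(8352 - 604440*I*sqrt(73))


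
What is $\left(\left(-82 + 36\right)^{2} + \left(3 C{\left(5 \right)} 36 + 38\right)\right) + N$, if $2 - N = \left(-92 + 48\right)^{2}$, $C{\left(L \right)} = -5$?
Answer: $-320$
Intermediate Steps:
$N = -1934$ ($N = 2 - \left(-92 + 48\right)^{2} = 2 - \left(-44\right)^{2} = 2 - 1936 = -1934$)
$\left(\left(-82 + 36\right)^{2} + \left(3 C{\left(5 \right)} 36 + 38\right)\right) + N = \left(\left(-82 + 36\right)^{2} + \left(3 \left(-5\right) 36 + 38\right)\right) - 1934 = \left(\left(-46\right)^{2} + \left(\left(-15\right) 36 + 38\right)\right) - 1934 = \left(2116 + \left(-540 + 38\right)\right) - 1934 = \left(2116 - 502\right) - 1934 = 1614 - 1934 = -320$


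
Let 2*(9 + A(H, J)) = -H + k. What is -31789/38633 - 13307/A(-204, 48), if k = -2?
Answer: -517013919/3554236 ≈ -145.46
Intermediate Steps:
A(H, J) = -10 - H/2 (A(H, J) = -9 + (-H - 2)/2 = -9 + (-2 - H)/2 = -9 + (-1 - H/2) = -10 - H/2)
-31789/38633 - 13307/A(-204, 48) = -31789/38633 - 13307/(-10 - ½*(-204)) = -31789*1/38633 - 13307/(-10 + 102) = -31789/38633 - 13307/92 = -517013919/3554236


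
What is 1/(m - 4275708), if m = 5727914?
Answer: 1/1452206 ≈ 6.8861e-7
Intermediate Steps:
1/(m - 4275708) = 1/(5727914 - 4275708) = 1/1452206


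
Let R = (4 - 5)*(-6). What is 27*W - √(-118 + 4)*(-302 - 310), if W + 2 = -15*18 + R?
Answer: -7182 + 612*I*√114 ≈ -7182.0 + 6534.4*I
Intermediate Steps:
R = 6 (R = -1*(-6) = 6)
W = -266 (W = -2 + (-15*18 + 6) = -2 + (-270 + 6) = -2 - 264 = -266)
27*W - √(-118 + 4)*(-302 - 310) = 27*(-266) - √(-118 + 4)*(-302 - 310) = -7182 - √(-114)*(-612) = -7182 - I*√114*(-612) = -7182 - (-612)*I*√114 = -7182 + 612*I*√114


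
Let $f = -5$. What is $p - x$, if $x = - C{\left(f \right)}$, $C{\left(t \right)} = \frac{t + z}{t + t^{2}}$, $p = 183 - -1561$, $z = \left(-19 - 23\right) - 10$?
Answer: $\frac{34823}{20} \approx 1741.2$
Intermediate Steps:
$z = -52$ ($z = -42 - 10 = -52$)
$p = 1744$ ($p = 183 + 1561 = 1744$)
$C{\left(t \right)} = \frac{-52 + t}{t + t^{2}}$ ($C{\left(t \right)} = \frac{t - 52}{t + t^{2}} = \frac{-52 + t}{t + t^{2}}$)
$x = \frac{57}{20}$ ($x = - \frac{-52 - 5}{\left(-5\right) \left(1 - 5\right)} = - \frac{\left(-1\right) \left(-57\right)}{5 \left(-4\right)} = - \frac{\left(-1\right) \left(-1\right) \left(-57\right)}{5 \cdot 4} = \left(-1\right) \left(- \frac{57}{20}\right) = \frac{57}{20} \approx 2.85$)
$p - x = 1744 - \frac{57}{20} = \frac{34823}{20}$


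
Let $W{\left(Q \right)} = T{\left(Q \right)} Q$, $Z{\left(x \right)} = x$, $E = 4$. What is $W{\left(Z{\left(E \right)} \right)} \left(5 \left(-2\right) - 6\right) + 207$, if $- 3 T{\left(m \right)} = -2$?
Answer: $\frac{493}{3} \approx 164.33$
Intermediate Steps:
$T{\left(m \right)} = \frac{2}{3}$ ($T{\left(m \right)} = \left(- \frac{1}{3}\right) \left(-2\right) = \frac{2}{3}$)
$W{\left(Q \right)} = \frac{2 Q}{3}$
$W{\left(Z{\left(E \right)} \right)} \left(5 \left(-2\right) - 6\right) + 207 = \frac{2}{3} \cdot 4 \left(5 \left(-2\right) - 6\right) + 207 = \frac{8 \left(-10 - 6\right)}{3} + 207 = \frac{8}{3} \left(-16\right) + 207 = - \frac{128}{3} + 207 = \frac{493}{3}$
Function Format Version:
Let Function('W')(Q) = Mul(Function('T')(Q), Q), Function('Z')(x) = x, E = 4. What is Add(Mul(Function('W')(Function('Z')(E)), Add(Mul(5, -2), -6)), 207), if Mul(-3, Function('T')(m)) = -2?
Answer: Rational(493, 3) ≈ 164.33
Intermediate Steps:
Function('T')(m) = Rational(2, 3) (Function('T')(m) = Mul(Rational(-1, 3), -2) = Rational(2, 3))
Function('W')(Q) = Mul(Rational(2, 3), Q)
Add(Mul(Function('W')(Function('Z')(E)), Add(Mul(5, -2), -6)), 207) = Add(Mul(Mul(Rational(2, 3), 4), Add(Mul(5, -2), -6)), 207) = Add(Mul(Rational(8, 3), Add(-10, -6)), 207) = Add(Mul(Rational(8, 3), -16), 207) = Add(Rational(-128, 3), 207) = Rational(493, 3)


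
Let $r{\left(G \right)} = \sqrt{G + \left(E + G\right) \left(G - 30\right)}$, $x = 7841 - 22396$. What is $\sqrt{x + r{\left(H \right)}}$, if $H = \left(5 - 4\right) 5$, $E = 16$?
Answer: $\sqrt{-14555 + 2 i \sqrt{130}} \approx 0.0945 + 120.64 i$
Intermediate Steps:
$x = -14555$ ($x = 7841 - 22396 = -14555$)
$H = 5$ ($H = 1 \cdot 5 = 5$)
$r{\left(G \right)} = \sqrt{G + \left(-30 + G\right) \left(16 + G\right)}$ ($r{\left(G \right)} = \sqrt{G + \left(16 + G\right) \left(G - 30\right)} = \sqrt{G + \left(16 + G\right) \left(-30 + G\right)} = \sqrt{G + \left(-30 + G\right) \left(16 + G\right)}$)
$\sqrt{x + r{\left(H \right)}} = \sqrt{-14555 + \sqrt{-480 + 5^{2} - 65}} = \sqrt{-14555 + \sqrt{-480 + 25 - 65}} = \sqrt{-14555 + \sqrt{-520}} = \sqrt{-14555 + 2 i \sqrt{130}}$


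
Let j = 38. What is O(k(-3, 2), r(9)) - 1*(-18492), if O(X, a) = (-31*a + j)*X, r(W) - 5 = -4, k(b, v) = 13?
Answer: 18583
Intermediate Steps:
r(W) = 1 (r(W) = 5 - 4 = 1)
O(X, a) = X*(38 - 31*a) (O(X, a) = (-31*a + 38)*X = (38 - 31*a)*X = X*(38 - 31*a))
O(k(-3, 2), r(9)) - 1*(-18492) = 13*(38 - 31*1) - 1*(-18492) = 13*(38 - 31) + 18492 = 13*7 + 18492 = 91 + 18492 = 18583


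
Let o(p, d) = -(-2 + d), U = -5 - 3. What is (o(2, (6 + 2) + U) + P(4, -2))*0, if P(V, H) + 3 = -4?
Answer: 0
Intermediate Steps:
P(V, H) = -7 (P(V, H) = -3 - 4 = -7)
U = -8
o(p, d) = 2 - d
(o(2, (6 + 2) + U) + P(4, -2))*0 = ((2 - ((6 + 2) - 8)) - 7)*0 = ((2 - (8 - 8)) - 7)*0 = ((2 - 1*0) - 7)*0 = ((2 + 0) - 7)*0 = (2 - 7)*0 = -5*0 = 0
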